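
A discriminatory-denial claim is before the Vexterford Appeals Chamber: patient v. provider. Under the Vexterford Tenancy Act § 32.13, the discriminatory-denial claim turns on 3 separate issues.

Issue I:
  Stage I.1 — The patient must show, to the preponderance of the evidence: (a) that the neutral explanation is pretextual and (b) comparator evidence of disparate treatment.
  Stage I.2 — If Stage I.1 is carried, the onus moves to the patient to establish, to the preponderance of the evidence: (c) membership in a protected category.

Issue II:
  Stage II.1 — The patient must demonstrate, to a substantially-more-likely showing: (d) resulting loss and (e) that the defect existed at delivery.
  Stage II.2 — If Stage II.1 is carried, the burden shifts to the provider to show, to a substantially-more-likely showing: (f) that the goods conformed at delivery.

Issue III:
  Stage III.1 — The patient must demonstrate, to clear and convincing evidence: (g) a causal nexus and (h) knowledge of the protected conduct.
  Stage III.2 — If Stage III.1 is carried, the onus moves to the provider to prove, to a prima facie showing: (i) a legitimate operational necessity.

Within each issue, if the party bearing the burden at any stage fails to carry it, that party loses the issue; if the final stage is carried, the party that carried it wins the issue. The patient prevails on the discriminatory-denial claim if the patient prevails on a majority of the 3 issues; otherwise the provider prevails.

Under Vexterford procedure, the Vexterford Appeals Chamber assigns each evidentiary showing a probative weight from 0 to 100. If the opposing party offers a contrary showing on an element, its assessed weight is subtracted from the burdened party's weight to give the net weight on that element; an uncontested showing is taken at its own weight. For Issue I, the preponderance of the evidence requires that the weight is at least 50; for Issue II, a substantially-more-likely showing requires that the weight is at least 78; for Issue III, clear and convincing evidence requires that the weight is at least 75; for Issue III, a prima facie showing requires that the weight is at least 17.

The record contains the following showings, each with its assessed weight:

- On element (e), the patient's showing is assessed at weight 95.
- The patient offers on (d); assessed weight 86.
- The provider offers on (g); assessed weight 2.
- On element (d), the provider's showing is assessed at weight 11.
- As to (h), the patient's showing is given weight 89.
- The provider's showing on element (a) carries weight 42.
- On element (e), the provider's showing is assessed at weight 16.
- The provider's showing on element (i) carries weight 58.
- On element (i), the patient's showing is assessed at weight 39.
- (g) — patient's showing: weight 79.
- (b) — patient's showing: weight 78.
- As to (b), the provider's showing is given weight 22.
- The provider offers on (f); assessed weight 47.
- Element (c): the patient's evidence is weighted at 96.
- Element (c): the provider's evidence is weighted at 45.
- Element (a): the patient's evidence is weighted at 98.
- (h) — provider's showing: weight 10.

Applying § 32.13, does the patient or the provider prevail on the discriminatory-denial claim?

provider

— Issue I —
Stage I.1 (patient, the preponderance of the evidence, weight is at least 50): (a) net 98−42=56 ≥ 50 — meets; (b) net 78−22=56 ≥ 50 — meets.
  All elements met. The patient retains the burden for Stage I.2.
Stage I.2 (patient, the preponderance of the evidence, weight is at least 50): (c) net 96−45=51 ≥ 50 — meets.
  Stage I.2 carried; the final stage is satisfied.
Every stage carried; the patient prevails on this issue.
— Issue II —
Stage II.1 (patient, a substantially-more-likely showing, weight is at least 78): (d) net 86−11=75 < 78 — fails; (e) net 95−16=79 ≥ 78 — meets.
  Not every element is met, so the patient fails to carry Stage II.1.
So the provider prevails on this issue.
— Issue III —
Stage III.1 — burden on patient; standard: clear and convincing evidence (weight is at least 75).
    (g): 79 − 2 = 77 ≥ 75 [met]
    (h): 89 − 10 = 79 ≥ 75 [met]
  All elements met. The burden passes to the provider.
Stage III.2 — burden on provider; standard: a prima facie showing (weight is at least 17).
    (i): 58 − 39 = 19 ≥ 17 [met]
  Stage III.2 carried; the final stage is satisfied.
All stages carried — the provider prevails on this issue.
Per-issue: Issue I → patient; Issue II → provider; Issue III → provider. The patient must prevail on a majority of issues; overall, the provider prevails.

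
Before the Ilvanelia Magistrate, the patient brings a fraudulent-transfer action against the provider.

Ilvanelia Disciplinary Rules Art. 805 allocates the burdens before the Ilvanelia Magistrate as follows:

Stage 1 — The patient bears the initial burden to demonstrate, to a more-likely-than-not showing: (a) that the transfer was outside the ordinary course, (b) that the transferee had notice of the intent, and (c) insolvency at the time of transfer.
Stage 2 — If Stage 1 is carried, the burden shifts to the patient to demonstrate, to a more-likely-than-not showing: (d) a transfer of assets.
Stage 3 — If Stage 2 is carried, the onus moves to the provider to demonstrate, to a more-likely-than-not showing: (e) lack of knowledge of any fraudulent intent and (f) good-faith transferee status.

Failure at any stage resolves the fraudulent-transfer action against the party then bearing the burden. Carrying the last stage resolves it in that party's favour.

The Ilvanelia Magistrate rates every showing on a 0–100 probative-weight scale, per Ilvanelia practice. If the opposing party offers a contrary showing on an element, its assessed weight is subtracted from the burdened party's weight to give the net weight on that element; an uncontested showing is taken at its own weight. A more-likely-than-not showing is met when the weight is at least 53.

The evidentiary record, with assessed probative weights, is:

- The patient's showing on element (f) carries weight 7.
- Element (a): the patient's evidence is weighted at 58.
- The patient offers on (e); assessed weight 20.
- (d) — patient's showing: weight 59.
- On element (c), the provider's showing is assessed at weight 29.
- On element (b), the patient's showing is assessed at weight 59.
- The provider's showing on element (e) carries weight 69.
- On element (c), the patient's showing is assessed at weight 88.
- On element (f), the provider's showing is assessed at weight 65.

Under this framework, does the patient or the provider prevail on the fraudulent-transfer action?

patient

Stage 1 — burden on patient; standard: a more-likely-than-not showing (weight is at least 53).
    (a): 58 ≥ 53 [met]
    (b): 59 ≥ 53 [met]
    (c): 88 − 29 = 59 ≥ 53 [met]
  Stage 1 carried; the burden remains with the patient.
Stage 2 — burden on patient; standard: a more-likely-than-not showing (weight is at least 53).
    (d): 59 ≥ 53 [met]
  Stage 2 carried; the burden shifts to the provider.
Stage 3 — burden on provider; standard: a more-likely-than-not showing (weight is at least 53).
    (e): 69 − 20 = 49 < 53 [not met]
    (f): 65 − 7 = 58 ≥ 53 [met]
  The provider does not carry Stage 3.
The analysis ends at Stage 3; the patient prevails.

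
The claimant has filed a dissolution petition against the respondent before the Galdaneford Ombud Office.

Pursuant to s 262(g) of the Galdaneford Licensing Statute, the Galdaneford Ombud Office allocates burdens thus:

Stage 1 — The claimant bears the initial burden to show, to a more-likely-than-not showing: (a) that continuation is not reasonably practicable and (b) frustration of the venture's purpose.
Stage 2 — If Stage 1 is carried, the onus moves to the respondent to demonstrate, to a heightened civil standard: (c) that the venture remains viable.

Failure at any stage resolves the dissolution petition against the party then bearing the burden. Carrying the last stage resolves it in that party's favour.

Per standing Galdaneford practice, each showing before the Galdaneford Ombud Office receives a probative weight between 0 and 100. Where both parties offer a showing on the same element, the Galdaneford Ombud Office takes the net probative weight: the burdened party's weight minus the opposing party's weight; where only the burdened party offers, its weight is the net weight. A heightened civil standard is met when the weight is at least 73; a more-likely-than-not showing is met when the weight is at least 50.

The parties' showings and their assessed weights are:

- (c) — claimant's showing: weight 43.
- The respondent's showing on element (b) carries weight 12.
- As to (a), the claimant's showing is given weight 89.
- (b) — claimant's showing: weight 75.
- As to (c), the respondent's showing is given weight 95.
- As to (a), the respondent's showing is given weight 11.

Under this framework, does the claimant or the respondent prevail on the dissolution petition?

claimant

At Stage 1 the claimant must meet a more-likely-than-not showing (weight is at least 50): on (a) the weight is 89 less the opposing 11 gives net 78, which does reach 50, so (a) meets the standard; on (b) the weight is 75 less the opposing 12 gives net 63, ≥ 50, so (b) meets the standard.
  The claimant carries Stage 1; the respondent now bears the burden.
At Stage 2 the respondent must meet a heightened civil standard (weight is at least 73): on (c) the weight is 95 less the opposing 43 gives net 52, < 73, so (c) does not meet the standard.
  The respondent does not carry Stage 2.
The claimant prevails.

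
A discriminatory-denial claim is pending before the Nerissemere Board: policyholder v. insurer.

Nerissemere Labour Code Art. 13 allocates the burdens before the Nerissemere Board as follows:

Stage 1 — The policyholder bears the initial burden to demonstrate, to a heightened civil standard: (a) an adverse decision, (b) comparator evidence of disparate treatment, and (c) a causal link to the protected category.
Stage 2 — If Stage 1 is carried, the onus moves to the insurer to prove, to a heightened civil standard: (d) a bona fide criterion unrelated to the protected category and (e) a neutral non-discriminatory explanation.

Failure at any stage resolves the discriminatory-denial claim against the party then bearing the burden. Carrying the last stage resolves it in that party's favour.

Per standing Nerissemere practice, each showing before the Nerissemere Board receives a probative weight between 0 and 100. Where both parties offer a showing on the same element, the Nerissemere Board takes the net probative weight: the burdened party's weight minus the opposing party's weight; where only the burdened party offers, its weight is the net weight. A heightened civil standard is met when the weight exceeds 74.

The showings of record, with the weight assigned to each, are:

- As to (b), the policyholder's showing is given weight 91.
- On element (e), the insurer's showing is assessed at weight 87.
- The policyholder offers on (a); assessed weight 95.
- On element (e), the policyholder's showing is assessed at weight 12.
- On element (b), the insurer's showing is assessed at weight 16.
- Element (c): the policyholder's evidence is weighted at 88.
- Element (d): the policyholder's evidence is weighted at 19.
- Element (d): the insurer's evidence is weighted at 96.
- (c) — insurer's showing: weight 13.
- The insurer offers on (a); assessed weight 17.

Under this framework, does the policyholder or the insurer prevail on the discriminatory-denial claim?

At Stage 1 the policyholder must meet a heightened civil standard (weight exceeds 74): on (a) the weight is 95 less the opposing 17 gives net 78, which does exceed 74, so (a) meets the standard; on (b) the weight is 91 less the opposing 16 gives net 75, which does exceed 74, so (b) meets the standard; on (c) the weight is 88 less the opposing 13 gives net 75, > 74, so (c) meets the standard.
  All elements met. The burden passes to the insurer.
At Stage 2 the insurer must meet a heightened civil standard (weight exceeds 74): on (d) the weight is 96 less the opposing 19 gives net 77, which does exceed 74, so (d) meets the standard; on (e) the weight is 87 less the opposing 12 gives net 75, > 74, so (e) meets the standard.
  All elements met at the final stage.
Every stage carried; the insurer prevails.

insurer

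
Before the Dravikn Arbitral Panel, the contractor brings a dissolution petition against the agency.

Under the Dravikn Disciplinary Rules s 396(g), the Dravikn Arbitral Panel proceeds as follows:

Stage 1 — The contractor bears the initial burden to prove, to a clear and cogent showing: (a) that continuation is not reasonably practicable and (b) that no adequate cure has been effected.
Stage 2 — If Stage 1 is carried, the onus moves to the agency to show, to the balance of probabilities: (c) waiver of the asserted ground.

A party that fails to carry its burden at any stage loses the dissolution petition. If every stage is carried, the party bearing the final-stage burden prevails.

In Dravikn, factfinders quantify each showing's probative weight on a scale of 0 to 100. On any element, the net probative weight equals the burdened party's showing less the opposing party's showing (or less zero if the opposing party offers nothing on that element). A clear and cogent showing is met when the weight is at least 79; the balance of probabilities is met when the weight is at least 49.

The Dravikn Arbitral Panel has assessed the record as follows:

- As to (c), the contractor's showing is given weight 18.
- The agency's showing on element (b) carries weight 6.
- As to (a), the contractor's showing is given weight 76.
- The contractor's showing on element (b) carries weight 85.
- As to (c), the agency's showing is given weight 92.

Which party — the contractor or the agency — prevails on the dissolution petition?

Stage 1 (contractor, a clear and cogent showing, weight is at least 79): (a) 76 < 79 — fails; (b) net 85−6=79 ≥ 79 — meets.
  Stage 1 not carried; the contractor fails its burden.
The analysis ends at Stage 1; the agency prevails.

agency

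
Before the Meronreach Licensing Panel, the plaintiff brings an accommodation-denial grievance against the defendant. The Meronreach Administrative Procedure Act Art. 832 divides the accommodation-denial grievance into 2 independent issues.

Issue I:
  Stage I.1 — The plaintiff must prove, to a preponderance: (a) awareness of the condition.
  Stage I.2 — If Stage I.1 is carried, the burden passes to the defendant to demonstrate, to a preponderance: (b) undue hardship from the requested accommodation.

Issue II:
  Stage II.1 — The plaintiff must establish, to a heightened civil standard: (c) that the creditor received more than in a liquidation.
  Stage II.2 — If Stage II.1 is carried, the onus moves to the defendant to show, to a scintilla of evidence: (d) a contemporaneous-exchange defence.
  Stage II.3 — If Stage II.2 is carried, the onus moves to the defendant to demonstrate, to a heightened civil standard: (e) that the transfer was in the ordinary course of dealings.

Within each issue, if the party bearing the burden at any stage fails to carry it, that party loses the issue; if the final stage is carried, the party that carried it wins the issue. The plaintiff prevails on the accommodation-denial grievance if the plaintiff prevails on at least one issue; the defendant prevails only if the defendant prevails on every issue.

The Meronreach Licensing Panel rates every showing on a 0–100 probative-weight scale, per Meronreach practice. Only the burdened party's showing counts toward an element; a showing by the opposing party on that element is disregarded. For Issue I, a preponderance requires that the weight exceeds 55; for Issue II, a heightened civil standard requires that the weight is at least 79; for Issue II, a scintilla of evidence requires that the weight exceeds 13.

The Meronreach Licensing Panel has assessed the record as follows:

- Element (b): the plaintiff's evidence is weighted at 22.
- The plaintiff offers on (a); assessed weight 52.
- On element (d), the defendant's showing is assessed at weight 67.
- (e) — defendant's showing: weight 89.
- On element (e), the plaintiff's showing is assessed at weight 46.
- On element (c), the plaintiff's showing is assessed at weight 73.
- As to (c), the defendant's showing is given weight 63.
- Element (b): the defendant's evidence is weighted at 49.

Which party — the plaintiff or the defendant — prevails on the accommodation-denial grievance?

defendant

— Issue I —
Stage I.1 (plaintiff, a preponderance, weight exceeds 55): (a) 52 ≤ 55 — fails.
  The plaintiff does not carry Stage I.1.
The defendant prevails on this issue.
— Issue II —
At Stage II.1 the plaintiff must meet a heightened civil standard (weight is at least 79): on (c) the weight is 73 (the defendant's 63 is given no effect), < 79, so (c) does not meet the standard.
  Stage II.1 not carried; the plaintiff fails its burden.
The analysis ends at Stage II.1; the defendant prevails on this issue.
Per-issue: Issue I → defendant; Issue II → defendant. The plaintiff must prevail on at least one issue; overall, the defendant prevails.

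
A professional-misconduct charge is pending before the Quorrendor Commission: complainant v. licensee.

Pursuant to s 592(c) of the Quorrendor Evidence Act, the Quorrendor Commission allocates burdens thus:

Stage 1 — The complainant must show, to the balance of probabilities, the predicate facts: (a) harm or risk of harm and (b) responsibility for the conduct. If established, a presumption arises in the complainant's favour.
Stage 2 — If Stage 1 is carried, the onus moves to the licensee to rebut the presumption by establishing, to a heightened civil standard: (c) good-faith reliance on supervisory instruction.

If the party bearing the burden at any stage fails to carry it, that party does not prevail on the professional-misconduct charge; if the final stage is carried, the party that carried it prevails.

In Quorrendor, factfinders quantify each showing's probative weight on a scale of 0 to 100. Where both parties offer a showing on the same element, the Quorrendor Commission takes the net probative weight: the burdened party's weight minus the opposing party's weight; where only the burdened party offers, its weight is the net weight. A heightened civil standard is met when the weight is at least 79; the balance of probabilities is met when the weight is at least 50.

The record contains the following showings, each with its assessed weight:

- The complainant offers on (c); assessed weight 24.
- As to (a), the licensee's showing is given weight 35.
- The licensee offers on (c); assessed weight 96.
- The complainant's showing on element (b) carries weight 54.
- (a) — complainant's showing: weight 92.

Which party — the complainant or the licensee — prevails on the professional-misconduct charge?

complainant

Stage 1 — burden on complainant; standard: the balance of probabilities (weight is at least 50).
    (a): 92 − 35 = 57 ≥ 50 [met]
    (b): 54 ≥ 50 [met]
  Stage 1 carried; the burden shifts to the licensee.
Stage 2 — burden on licensee; standard: a heightened civil standard (weight is at least 79).
    (c): 96 − 24 = 72 < 79 [not met]
  Not every element is met, so the licensee fails to carry Stage 2.
So the complainant prevails.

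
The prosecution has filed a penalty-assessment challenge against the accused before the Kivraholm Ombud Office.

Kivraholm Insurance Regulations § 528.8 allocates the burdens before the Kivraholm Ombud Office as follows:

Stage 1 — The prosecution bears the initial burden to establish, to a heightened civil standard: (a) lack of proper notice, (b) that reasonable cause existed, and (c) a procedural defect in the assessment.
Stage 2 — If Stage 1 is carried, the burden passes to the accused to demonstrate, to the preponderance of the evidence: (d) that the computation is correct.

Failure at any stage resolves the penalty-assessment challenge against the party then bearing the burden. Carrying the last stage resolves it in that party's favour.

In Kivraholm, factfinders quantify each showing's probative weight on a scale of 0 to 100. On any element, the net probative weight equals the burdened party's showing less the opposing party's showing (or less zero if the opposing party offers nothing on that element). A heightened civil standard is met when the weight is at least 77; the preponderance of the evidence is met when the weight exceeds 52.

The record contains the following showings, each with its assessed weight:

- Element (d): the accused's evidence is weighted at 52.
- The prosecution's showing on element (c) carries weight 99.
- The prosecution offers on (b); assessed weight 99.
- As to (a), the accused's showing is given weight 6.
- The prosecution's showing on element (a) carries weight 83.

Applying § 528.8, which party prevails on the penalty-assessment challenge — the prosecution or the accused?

prosecution

Stage 1 (prosecution, a heightened civil standard, weight is at least 77): (a) net 83−6=77 ≥ 77 — meets; (b) 99 ≥ 77 — meets; (c) 99 ≥ 77 — meets.
  The prosecution carries Stage 1; the accused now bears the burden.
Stage 2 (accused, the preponderance of the evidence, weight exceeds 52): (d) 52 ≤ 52 — fails.
  The accused does not carry Stage 2.
So the prosecution prevails.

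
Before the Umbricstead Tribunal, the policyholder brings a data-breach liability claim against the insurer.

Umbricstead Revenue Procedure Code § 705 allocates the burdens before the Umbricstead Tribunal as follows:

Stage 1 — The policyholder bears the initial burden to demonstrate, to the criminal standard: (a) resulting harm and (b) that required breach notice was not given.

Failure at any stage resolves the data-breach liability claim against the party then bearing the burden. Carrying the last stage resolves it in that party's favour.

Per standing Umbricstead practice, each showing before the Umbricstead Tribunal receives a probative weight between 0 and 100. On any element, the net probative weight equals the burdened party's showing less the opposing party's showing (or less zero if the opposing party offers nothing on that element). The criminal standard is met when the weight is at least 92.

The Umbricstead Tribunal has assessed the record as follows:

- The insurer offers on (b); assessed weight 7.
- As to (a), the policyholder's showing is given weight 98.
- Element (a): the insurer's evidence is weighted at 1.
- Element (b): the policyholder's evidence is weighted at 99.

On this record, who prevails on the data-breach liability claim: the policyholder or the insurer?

Stage 1 (policyholder, the criminal standard, weight is at least 92): (a) net 98−1=97 ≥ 92 — meets; (b) net 99−7=92 ≥ 92 — meets.
  Stage 1 carried; the final stage is satisfied.
With every stage satisfied, the policyholder prevails.

policyholder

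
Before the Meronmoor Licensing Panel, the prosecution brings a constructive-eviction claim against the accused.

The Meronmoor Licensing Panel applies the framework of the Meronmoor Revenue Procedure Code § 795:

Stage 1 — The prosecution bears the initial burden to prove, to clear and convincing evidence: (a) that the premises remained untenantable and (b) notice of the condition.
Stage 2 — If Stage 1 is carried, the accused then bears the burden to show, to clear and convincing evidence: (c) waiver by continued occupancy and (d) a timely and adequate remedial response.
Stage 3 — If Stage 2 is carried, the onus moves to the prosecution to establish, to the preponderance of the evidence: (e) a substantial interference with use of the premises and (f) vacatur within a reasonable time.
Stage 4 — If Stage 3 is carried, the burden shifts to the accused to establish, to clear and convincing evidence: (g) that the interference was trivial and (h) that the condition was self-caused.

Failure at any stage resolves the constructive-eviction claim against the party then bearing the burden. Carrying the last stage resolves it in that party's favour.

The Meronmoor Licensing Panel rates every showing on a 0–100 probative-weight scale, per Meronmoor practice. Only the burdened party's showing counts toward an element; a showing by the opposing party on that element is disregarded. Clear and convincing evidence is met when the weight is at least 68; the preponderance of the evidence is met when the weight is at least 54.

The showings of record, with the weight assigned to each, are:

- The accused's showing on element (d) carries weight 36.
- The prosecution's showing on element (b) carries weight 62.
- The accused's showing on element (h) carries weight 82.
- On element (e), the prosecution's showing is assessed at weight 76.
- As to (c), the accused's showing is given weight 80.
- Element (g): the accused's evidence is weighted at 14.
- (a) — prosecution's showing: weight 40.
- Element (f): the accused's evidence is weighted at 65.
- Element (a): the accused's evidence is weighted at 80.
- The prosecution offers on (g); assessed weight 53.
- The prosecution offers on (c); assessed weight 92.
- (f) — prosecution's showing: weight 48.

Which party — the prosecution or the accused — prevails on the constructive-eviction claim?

accused

Stage 1 — burden on prosecution; standard: clear and convincing evidence (weight is at least 68).
    (a): 40 (accused's 80 disregarded) < 68 [not met]
    (b): 62 < 68 [not met]
  Stage 1 not carried; the prosecution fails its burden.
So the accused prevails.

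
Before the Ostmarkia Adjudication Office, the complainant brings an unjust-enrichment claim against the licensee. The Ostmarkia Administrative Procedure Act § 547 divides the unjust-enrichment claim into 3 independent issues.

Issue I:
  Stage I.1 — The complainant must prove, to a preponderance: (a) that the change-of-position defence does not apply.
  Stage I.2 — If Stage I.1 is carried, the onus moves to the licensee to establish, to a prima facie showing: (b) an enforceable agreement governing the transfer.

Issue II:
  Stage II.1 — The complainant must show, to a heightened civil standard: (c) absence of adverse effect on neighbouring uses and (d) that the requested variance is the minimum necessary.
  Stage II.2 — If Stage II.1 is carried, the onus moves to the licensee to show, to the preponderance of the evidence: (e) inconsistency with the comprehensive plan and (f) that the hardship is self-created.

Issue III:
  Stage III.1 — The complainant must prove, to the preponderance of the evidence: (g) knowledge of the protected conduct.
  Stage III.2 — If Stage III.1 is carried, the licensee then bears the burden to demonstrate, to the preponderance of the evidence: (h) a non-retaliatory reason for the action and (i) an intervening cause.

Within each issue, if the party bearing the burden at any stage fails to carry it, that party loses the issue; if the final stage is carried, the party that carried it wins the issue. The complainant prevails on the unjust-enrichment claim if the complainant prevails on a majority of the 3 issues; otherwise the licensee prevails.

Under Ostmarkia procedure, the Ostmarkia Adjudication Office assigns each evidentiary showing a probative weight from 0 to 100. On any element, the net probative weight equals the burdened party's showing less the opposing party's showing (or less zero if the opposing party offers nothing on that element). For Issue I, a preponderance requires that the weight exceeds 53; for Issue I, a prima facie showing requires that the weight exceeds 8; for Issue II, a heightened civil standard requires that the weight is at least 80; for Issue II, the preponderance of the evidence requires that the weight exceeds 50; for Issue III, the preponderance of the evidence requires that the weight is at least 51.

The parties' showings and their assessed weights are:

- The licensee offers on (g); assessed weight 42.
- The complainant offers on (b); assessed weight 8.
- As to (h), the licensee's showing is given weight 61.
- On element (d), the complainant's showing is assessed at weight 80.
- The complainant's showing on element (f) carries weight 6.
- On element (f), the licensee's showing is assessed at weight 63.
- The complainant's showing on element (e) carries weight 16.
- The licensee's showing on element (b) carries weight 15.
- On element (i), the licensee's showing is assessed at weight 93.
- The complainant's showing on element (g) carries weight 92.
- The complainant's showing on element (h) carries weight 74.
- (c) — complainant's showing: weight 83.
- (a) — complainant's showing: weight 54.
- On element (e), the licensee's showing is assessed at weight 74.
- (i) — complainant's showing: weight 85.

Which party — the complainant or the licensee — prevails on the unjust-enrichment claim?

licensee

— Issue I —
At Stage I.1 the complainant must meet a preponderance (weight exceeds 53): on (a) the weight is 54, which does exceed 53, so (a) meets the standard.
  The complainant carries Stage I.1; the licensee now bears the burden.
At Stage I.2 the licensee must meet a prima facie showing (weight exceeds 8): on (b) the weight is 15 less the opposing 8 gives net 7, ≤ 8, so (b) does not meet the standard.
  The licensee does not carry Stage I.2.
So the complainant prevails on this issue.
— Issue II —
Stage II.1 — burden on complainant; standard: a heightened civil standard (weight is at least 80).
    (c): 83 ≥ 80 [met]
    (d): 80 ≥ 80 [met]
  The complainant carries Stage II.1; the licensee now bears the burden.
Stage II.2 — burden on licensee; standard: the preponderance of the evidence (weight exceeds 50).
    (e): 74 − 16 = 58 > 50 [met]
    (f): 63 − 6 = 57 > 50 [met]
  Stage II.2 carried; the final stage is satisfied.
Every stage carried; the licensee prevails on this issue.
— Issue III —
At Stage III.1 the complainant must meet the preponderance of the evidence (weight is at least 51): on (g) the weight is 92 less the opposing 42 gives net 50, which does not reach 51, so (g) does not meet the standard.
  Stage III.1 not carried; the complainant fails its burden.
The licensee prevails on this issue.
Per-issue: Issue I → complainant; Issue II → licensee; Issue III → licensee. The complainant must prevail on a majority of issues; overall, the licensee prevails.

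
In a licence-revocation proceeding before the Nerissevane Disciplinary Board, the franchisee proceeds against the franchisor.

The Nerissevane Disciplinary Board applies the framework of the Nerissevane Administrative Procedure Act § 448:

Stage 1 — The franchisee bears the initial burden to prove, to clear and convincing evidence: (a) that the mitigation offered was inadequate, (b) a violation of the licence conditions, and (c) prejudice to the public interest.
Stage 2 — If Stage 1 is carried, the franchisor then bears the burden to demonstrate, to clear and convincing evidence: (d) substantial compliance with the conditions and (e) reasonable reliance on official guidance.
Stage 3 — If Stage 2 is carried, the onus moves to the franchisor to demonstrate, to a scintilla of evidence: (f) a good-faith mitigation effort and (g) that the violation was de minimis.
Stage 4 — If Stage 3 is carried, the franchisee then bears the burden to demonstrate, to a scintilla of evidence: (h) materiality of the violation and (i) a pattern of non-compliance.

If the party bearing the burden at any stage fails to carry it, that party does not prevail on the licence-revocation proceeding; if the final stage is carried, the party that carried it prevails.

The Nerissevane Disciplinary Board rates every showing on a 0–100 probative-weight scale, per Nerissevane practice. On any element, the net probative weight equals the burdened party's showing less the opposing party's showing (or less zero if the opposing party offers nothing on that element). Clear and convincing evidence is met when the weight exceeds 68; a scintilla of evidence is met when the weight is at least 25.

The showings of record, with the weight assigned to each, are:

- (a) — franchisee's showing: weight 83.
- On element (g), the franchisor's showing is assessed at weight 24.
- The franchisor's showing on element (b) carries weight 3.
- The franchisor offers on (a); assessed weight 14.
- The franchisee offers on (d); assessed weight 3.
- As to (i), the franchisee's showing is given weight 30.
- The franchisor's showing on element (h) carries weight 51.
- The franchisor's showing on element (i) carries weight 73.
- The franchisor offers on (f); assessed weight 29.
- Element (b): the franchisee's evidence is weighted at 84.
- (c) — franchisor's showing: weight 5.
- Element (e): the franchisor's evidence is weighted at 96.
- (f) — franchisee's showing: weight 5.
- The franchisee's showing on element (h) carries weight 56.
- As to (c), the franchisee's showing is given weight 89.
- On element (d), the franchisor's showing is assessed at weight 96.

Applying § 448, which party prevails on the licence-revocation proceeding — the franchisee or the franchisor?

At Stage 1 the franchisee must meet clear and convincing evidence (weight exceeds 68): on (a) the weight is 83 less the opposing 14 gives net 69, > 68, so (a) meets the standard; on (b) the weight is 84 less the opposing 3 gives net 81, > 68, so (b) meets the standard; on (c) the weight is 89 less the opposing 5 gives net 84, which does exceed 68, so (c) meets the standard.
  All elements met. The burden passes to the franchisor.
At Stage 2 the franchisor must meet clear and convincing evidence (weight exceeds 68): on (d) the weight is 96 less the opposing 3 gives net 93, which does exceed 68, so (d) meets the standard; on (e) the weight is 96, which does exceed 68, so (e) meets the standard.
  All elements met. The franchisor retains the burden for Stage 3.
At Stage 3 the franchisor must meet a scintilla of evidence (weight is at least 25): on (f) the weight is 29 less the opposing 5 gives net 24, which does not reach 25, so (f) does not meet the standard; on (g) the weight is 24, < 25, so (g) does not meet the standard.
  Not every element is met, so the franchisor fails to carry Stage 3.
The franchisee prevails.

franchisee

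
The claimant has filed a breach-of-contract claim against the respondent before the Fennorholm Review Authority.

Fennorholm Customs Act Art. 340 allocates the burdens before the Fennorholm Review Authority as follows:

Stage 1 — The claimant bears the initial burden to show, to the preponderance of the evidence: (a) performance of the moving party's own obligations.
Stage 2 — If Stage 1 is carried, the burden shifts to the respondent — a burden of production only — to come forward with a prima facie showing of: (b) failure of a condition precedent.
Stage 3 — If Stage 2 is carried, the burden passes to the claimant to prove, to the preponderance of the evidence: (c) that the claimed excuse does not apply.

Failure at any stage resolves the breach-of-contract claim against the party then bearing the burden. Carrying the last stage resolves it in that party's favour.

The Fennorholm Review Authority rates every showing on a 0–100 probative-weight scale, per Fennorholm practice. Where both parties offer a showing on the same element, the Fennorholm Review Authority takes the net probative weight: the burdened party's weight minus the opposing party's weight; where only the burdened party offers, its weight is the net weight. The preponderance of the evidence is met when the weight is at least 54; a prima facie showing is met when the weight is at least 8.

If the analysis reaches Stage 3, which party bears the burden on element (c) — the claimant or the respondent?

Stage 3's rule assigns the burden to the claimant (to the preponderance of the evidence).

claimant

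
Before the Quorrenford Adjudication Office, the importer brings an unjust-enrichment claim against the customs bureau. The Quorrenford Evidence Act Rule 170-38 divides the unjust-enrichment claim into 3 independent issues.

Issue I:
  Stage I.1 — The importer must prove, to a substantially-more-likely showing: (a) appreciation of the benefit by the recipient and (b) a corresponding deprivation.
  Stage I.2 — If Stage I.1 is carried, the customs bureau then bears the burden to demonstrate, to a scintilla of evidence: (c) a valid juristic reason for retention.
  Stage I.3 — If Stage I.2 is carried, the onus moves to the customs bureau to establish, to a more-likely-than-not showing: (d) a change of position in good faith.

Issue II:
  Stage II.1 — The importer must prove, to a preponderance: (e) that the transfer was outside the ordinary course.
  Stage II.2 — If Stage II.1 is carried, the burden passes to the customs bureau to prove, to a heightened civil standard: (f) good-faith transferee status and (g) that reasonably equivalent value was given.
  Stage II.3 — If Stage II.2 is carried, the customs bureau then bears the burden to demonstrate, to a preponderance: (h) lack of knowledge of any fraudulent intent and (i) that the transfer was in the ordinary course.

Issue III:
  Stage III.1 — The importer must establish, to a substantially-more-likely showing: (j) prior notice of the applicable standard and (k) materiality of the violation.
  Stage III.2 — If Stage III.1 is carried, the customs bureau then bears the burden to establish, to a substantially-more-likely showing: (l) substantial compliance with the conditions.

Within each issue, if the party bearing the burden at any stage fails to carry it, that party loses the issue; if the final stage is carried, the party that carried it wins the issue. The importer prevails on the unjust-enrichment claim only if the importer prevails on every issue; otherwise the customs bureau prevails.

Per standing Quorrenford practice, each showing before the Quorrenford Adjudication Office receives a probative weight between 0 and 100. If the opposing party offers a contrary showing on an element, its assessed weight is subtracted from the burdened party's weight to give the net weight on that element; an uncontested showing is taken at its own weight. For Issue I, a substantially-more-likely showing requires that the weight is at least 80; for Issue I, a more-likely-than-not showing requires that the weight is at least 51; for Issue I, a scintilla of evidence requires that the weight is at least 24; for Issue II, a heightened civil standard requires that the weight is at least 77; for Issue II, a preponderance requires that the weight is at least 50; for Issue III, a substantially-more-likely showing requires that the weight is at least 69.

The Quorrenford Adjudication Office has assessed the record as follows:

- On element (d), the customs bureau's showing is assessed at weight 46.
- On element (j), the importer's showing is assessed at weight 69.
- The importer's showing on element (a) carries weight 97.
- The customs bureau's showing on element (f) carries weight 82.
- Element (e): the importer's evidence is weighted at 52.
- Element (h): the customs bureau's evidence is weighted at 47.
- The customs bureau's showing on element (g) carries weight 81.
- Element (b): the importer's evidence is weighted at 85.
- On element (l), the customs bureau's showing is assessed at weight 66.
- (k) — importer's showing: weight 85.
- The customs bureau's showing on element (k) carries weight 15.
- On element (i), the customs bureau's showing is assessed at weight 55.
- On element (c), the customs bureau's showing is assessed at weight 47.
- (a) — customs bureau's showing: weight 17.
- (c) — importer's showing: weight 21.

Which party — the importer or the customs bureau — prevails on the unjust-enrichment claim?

importer

— Issue I —
At Stage I.1 the importer must meet a substantially-more-likely showing (weight is at least 80): on (a) the weight is 97 less the opposing 17 gives net 80, which does reach 80, so (a) meets the standard; on (b) the weight is 85, ≥ 80, so (b) meets the standard.
  The importer carries Stage I.1; the customs bureau now bears the burden.
At Stage I.2 the customs bureau must meet a scintilla of evidence (weight is at least 24): on (c) the weight is 47 less the opposing 21 gives net 26, ≥ 24, so (c) meets the standard.
  Stage I.2 is satisfied; the customs bureau continues to bear the burden.
At Stage I.3 the customs bureau must meet a more-likely-than-not showing (weight is at least 51): on (d) the weight is 46, < 51, so (d) does not meet the standard.
  Not every element is met, so the customs bureau fails to carry Stage I.3.
The analysis ends at Stage I.3; the importer prevails on this issue.
— Issue II —
Stage II.1 — burden on importer; standard: a preponderance (weight is at least 50).
    (e): 52 ≥ 50 [met]
  Stage II.1 is satisfied; the onus moves to the customs bureau.
Stage II.2 — burden on customs bureau; standard: a heightened civil standard (weight is at least 77).
    (f): 82 ≥ 77 [met]
    (g): 81 ≥ 77 [met]
  All elements met. The customs bureau retains the burden for Stage II.3.
Stage II.3 — burden on customs bureau; standard: a preponderance (weight is at least 50).
    (h): 47 < 50 [not met]
    (i): 55 ≥ 50 [met]
  Stage II.3 not carried; the customs bureau fails its burden.
The analysis ends at Stage II.3; the importer prevails on this issue.
— Issue III —
Stage III.1 — burden on importer; standard: a substantially-more-likely showing (weight is at least 69).
    (j): 69 ≥ 69 [met]
    (k): 85 − 15 = 70 ≥ 69 [met]
  The importer carries Stage III.1; the customs bureau now bears the burden.
Stage III.2 — burden on customs bureau; standard: a substantially-more-likely showing (weight is at least 69).
    (l): 66 < 69 [not met]
  Stage III.2 not carried; the customs bureau fails its burden.
The importer prevails on this issue.
Per-issue: Issue I → importer; Issue II → importer; Issue III → importer. The importer must prevail on every issue; overall, the importer prevails.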